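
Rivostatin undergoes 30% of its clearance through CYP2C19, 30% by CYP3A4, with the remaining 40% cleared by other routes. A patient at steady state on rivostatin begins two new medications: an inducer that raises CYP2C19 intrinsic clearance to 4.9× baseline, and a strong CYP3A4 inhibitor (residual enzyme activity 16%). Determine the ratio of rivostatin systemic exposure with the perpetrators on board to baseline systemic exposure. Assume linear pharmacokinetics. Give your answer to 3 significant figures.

0.521

CYP2C19: 0.3 × 4.9 = 1.47
CYP3A4: 0.3 × 0.16 = 0.048
Other: 0.4 (unchanged)
Relative clearance = 1.47 + 0.048 + 0.4 = 1.918.
Net systemic exposure ratio = 1 / 1.918 = 0.521.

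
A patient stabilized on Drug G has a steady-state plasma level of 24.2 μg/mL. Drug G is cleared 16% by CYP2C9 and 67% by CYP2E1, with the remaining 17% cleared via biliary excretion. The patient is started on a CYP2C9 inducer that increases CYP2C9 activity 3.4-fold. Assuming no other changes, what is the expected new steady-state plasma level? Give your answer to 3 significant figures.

The CYP2C9 pathway (16% of clearance) rises to 3.4× activity: 0.16 × 3.4 = 0.544.
CYP2E1 (67%) and the residual 17% are unaffected.
New clearance relative to baseline: 0.544 + 0.67 + 0.17 = 1.384.
New steady-state plasma level = baseline ÷ relative clearance = 24.2 / 1.384 = 17.5 μg/mL.

17.5 μg/mL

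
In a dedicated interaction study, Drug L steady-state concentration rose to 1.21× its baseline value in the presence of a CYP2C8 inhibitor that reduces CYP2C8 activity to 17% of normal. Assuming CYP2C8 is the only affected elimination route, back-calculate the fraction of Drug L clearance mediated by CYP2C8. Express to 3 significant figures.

0.209

Let fm be the CYP2C8 fraction. New clearance relative to baseline = fm × 0.17 + (1 − fm).
Steady-state concentration ratio = 1 / (new CL fraction), so new CL fraction = 1 / 1.21 = 0.8264.
fm × 0.17 + 1 − fm = 0.8264  ⇒  fm × (0.17 − 1) = −0.1736  ⇒  fm = 0.209.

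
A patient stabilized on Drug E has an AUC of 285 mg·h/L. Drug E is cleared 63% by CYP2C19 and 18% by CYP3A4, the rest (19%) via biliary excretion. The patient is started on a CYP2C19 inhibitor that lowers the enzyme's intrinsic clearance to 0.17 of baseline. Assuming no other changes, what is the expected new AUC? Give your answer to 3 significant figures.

597 mg·h/L

The CYP2C19 pathway (63% of clearance) drops to 0.17× activity: 0.63 × 0.17 = 0.1071.
CYP3A4 (18%) and the residual 19% are unaffected.
New clearance relative to baseline: 0.1071 + 0.18 + 0.19 = 0.4771.
AUC ∝ 1/CL, so new value = 285 / 0.4771 = 597 mg·h/L.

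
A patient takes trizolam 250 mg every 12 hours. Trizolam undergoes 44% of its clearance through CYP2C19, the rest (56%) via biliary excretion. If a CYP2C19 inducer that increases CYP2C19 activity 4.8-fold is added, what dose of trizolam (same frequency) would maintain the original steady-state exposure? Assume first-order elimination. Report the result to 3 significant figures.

The CYP2C19 pathway (44% of clearance) increases to 4.8× activity: 0.44 × 4.8 = 2.112.
Non-CYP routes (56%) are unchanged.
New clearance relative to baseline: 2.112 + 0.56 = 2.672.
Css,avg = (dose rate)/CL, so holding Css fixed requires dose ∝ CL: 250 × 2.672 = 668 mg.

668 mg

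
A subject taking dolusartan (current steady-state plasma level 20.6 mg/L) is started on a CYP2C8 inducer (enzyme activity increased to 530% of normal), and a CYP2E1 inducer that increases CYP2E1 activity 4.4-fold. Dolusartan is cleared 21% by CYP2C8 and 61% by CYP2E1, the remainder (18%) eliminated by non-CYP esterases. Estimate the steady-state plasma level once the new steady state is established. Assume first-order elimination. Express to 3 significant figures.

5.18 mg/L

The CYP2C8 pathway (21% of clearance) increases to 5.3× activity: 0.21 × 5.3 = 1.113.
The CYP2E1 pathway (61% of clearance) is boosted to 4.4× activity: 0.61 × 4.4 = 2.684.
Non-CYP routes (18%) are unchanged.
CL_new/CL_old = 1.113 + 2.684 + 0.18 = 3.977.
Dividing the baseline by the relative clearance: 20.6 / 3.977 = 5.18 mg/L.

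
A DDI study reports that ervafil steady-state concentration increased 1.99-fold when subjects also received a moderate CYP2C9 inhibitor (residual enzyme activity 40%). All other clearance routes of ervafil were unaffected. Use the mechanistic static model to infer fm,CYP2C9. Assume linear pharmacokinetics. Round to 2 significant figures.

0.83

Write x for the fraction cleared via CYP2C9. The observed steady-state concentration change means clearance fell to 1/1.99 = 0.5025 of baseline.
Only the CYP2C9 route changed, so 0.5025 = x·0.4 + (1 − x), giving x = 0.83.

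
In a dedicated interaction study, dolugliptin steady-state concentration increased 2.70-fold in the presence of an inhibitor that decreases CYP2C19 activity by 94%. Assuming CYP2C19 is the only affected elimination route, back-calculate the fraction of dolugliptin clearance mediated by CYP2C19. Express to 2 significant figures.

Let x = fm,CYP2C19. Because steady-state concentration ∝ 1/CL, relative clearance fell to 1/2.70 = 0.3704.
Setting x·0.06 + (1 − x) = 0.3704 and solving: x = (0.3704 − 1)/(0.06 − 1) = 0.67.

0.67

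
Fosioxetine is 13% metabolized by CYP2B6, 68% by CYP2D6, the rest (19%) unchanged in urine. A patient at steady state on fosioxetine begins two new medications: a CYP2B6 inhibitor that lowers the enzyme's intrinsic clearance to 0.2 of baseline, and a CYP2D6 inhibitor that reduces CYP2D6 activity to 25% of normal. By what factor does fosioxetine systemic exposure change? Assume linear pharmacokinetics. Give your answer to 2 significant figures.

2.6

The CYP2B6 pathway (13% of clearance) falls to 0.2× activity: 0.13 × 0.2 = 0.026.
The CYP2D6 pathway (68% of clearance) drops to 0.25× activity: 0.68 × 0.25 = 0.17.
Non-CYP routes (19%) are unchanged.
CL_new/CL_old = 0.026 + 0.17 + 0.19 = 0.386.
Net systemic exposure ratio = 1 / 0.386 = 2.6.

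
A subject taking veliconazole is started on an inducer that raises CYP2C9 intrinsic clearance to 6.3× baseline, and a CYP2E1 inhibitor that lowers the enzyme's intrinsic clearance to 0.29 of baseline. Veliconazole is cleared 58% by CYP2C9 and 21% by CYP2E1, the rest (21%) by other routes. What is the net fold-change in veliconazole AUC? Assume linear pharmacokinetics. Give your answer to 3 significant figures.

0.255

The CYP2C9 pathway (58% of clearance) increases to 6.3× activity: 0.58 × 6.3 = 3.654.
The CYP2E1 pathway (21% of clearance) drops to 0.29× activity: 0.21 × 0.29 = 0.0609.
The remaining 21% of clearance is unaffected.
New clearance relative to baseline: 3.654 + 0.0609 + 0.21 = 3.9249.
Net AUC ratio = 1 / 3.9249 = 0.255.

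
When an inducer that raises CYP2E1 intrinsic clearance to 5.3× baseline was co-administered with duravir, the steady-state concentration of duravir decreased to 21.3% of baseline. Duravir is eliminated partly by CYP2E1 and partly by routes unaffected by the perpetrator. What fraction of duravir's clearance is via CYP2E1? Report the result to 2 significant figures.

CL'/CL = 1 / 0.213 = 4.695
5.3·fm + (1 − fm) = 4.695
fm = (4.695 − 1) / (5.3 − 1) = 0.86

0.86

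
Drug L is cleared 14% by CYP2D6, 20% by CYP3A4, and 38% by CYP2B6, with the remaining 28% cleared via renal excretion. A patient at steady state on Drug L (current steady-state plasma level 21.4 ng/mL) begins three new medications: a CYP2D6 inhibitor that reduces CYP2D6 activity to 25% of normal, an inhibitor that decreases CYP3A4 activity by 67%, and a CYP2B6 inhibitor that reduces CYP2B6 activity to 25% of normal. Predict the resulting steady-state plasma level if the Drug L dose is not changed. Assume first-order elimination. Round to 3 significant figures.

45.0 ng/mL

The CYP2D6 pathway (14% of clearance) drops to 0.25× activity: 0.14 × 0.25 = 0.035.
The CYP3A4 pathway (20% of clearance) is reduced to 0.33× activity: 0.2 × 0.33 = 0.066.
The CYP2B6 pathway (38% of clearance) falls to 0.25× activity: 0.38 × 0.25 = 0.095.
The remaining 28% of clearance is unaffected.
CL_new/CL_old = 0.035 + 0.066 + 0.095 + 0.28 = 0.476.
Steady-state plasma level ∝ 1/CL: new value = 21.4 / 0.476 = 45.0 ng/mL.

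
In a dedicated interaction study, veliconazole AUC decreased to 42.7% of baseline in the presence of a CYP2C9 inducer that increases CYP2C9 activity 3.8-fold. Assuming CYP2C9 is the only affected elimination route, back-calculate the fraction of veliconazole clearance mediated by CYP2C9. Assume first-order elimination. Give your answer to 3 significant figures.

0.479

Let fm be the CYP2C9 fraction. New clearance relative to baseline = fm × 3.8 + (1 − fm).
AUC ratio = 1 / (new CL fraction), so new CL fraction = 1 / 0.427 = 2.342.
fm × 3.8 + 1 − fm = 2.342  ⇒  fm × (3.8 − 1) = 1.342  ⇒  fm = 0.479.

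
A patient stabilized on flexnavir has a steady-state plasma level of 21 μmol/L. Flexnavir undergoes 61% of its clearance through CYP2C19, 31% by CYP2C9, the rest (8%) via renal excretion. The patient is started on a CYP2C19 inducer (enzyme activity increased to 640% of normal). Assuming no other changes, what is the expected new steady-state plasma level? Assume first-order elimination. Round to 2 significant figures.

CYP2C19: 0.61 × 6.4 = 3.904
CYP2C9: 0.31 (unchanged)
Other: 0.08 (unchanged)
New clearance relative to baseline: 3.904 + 0.31 + 0.08 = 4.294.
With dosing unchanged, steady-state plasma level scales as 1/CL: 21 / 4.294 = 4.9 μmol/L.

4.9 μmol/L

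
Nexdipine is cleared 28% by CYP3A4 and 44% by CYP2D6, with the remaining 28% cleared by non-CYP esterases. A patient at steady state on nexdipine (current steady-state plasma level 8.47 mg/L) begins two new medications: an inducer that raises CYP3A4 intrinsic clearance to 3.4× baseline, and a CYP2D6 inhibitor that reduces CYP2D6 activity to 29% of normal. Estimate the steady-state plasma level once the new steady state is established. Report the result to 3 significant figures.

CYP3A4: 0.28 × 3.4 = 0.952
CYP2D6: 0.44 × 0.29 = 0.1276
Other: 0.28 (unchanged)
CL_new/CL_old = 0.952 + 0.1276 + 0.28 = 1.3596.
Steady-state plasma level ∝ 1/CL: new value = 8.47 / 1.3596 = 6.23 mg/L.

6.23 mg/L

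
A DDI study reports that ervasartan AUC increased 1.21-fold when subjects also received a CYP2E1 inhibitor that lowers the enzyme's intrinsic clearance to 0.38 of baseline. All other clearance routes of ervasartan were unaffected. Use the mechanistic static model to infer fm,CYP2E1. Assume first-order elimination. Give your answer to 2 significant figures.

0.28

Let fm be the CYP2E1 fraction. New clearance relative to baseline = fm × 0.38 + (1 − fm).
AUC ratio = 1 / (new CL fraction), so new CL fraction = 1 / 1.21 = 0.8264.
fm × 0.38 + 1 − fm = 0.8264  ⇒  fm × (0.38 − 1) = −0.1736  ⇒  fm = 0.28.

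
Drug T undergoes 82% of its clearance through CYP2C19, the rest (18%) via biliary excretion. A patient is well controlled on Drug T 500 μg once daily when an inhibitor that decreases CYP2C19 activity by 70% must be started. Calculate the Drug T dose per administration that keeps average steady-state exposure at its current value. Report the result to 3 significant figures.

The CYP2C19 pathway (82% of clearance) drops to 0.3× activity: 0.82 × 0.3 = 0.246.
The remaining 18% of clearance is unaffected.
CL_new/CL_old = 0.246 + 0.18 = 0.426.
To maintain the same steady-state level, dose must scale with clearance: new dose = 500 × 0.426 = 213 μg.

213 μg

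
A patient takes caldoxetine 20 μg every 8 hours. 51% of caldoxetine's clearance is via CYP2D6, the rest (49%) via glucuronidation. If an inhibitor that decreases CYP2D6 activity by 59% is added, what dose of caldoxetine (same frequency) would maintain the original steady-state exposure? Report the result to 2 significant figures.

CYP2D6: 0.51 × 0.41 = 0.2091
Other: 0.49 (unchanged)
CL_new/CL_old = 0.2091 + 0.49 = 0.6991.
To maintain the same steady-state level, dose must scale with clearance: new dose = 20 × 0.6991 = 14 μg.

14 μg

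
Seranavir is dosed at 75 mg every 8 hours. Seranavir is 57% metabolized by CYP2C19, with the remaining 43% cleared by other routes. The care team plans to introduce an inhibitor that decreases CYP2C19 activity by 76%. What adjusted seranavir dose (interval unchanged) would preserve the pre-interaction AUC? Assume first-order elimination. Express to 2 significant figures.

The CYP2C19 pathway (57% of clearance) falls to 0.24× activity: 0.57 × 0.24 = 0.1368.
Non-CYP routes (43%) are unchanged.
CL_new/CL_old = 0.1368 + 0.43 = 0.5668.
Css,avg = (dose rate)/CL, so holding Css fixed requires dose ∝ CL: 75 × 0.5668 = 43 mg.

43 mg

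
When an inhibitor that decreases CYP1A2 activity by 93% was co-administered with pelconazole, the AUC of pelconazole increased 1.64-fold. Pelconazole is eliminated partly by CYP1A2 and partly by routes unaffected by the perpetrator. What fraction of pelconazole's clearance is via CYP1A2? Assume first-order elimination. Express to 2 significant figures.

Let x = fm,CYP1A2. Because AUC ∝ 1/CL, relative clearance fell to 1/1.64 = 0.6098.
Only the CYP1A2 route changed, so 0.6098 = x·0.07 + (1 − x), giving x = 0.42.

0.42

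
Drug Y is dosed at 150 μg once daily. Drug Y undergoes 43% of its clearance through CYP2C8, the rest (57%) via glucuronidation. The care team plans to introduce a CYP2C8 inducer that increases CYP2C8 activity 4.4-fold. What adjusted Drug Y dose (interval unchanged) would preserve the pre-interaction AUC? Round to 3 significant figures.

The CYP2C8 pathway (43% of clearance) increases to 4.4× activity: 0.43 × 4.4 = 1.892.
Non-CYP routes (57%) are unchanged.
CL_new/CL_old = 1.892 + 0.57 = 2.462.
Css,avg = (dose rate)/CL, so holding Css fixed requires dose ∝ CL: 150 × 2.462 = 369 μg.

369 μg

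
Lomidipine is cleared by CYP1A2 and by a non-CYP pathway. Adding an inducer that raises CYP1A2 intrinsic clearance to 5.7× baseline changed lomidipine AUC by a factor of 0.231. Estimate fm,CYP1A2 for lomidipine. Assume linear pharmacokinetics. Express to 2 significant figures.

Write x for the fraction cleared via CYP1A2. The observed AUC change means clearance rose to 1/0.231 = 4.329 of baseline.
Setting x·5.7 + (1 − x) = 4.329 and solving: x = (4.329 − 1)/(5.7 − 1) = 0.71.

0.71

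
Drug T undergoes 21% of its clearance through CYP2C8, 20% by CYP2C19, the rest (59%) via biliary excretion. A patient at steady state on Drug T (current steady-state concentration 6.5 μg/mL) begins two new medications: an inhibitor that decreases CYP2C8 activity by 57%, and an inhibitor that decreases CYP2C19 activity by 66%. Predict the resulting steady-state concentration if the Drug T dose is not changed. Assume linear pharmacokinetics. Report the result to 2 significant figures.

The CYP2C8 pathway (21% of clearance) drops to 0.43× activity: 0.21 × 0.43 = 0.0903.
The CYP2C19 pathway (20% of clearance) drops to 0.34× activity: 0.2 × 0.34 = 0.068.
The remaining 59% of clearance is unaffected.
New clearance relative to baseline: 0.0903 + 0.068 + 0.59 = 0.7483.
Steady-state concentration ∝ 1/CL: new value = 6.5 / 0.7483 = 8.7 μg/mL.

8.7 μg/mL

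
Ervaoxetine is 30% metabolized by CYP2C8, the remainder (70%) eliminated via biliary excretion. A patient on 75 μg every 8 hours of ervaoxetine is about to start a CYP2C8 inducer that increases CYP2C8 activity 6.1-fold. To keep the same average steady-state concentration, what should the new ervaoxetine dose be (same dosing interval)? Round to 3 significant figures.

The CYP2C8 pathway (30% of clearance) increases to 6.1× activity: 0.3 × 6.1 = 1.83.
The remaining 70% of clearance is unaffected.
CL_new/CL_old = 1.83 + 0.7 = 2.53.
To maintain the same steady-state level, dose must scale with clearance: new dose = 75 × 2.53 = 190 μg.

190 μg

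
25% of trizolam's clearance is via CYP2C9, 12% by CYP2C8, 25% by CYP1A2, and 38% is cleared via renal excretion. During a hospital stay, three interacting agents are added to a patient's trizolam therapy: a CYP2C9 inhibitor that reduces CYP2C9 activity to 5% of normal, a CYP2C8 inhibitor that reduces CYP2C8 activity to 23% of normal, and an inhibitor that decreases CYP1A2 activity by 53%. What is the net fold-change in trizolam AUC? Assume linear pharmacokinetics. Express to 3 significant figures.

1.86

The CYP2C9 pathway (25% of clearance) is reduced to 0.05× activity: 0.25 × 0.05 = 0.0125.
The CYP2C8 pathway (12% of clearance) is reduced to 0.23× activity: 0.12 × 0.23 = 0.0276.
The CYP1A2 pathway (25% of clearance) falls to 0.47× activity: 0.25 × 0.47 = 0.1175.
The remaining 38% of clearance is unaffected.
CL_new/CL_old = 0.0125 + 0.0276 + 0.1175 + 0.38 = 0.5376.
Net AUC ratio = 1 / 0.5376 = 1.86.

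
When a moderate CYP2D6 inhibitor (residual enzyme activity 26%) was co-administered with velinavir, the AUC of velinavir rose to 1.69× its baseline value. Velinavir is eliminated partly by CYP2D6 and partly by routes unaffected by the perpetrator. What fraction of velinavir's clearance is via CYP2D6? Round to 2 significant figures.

0.55

Let fm be the CYP2D6 fraction. New clearance relative to baseline = fm × 0.26 + (1 − fm).
AUC ratio = 1 / (new CL fraction), so new CL fraction = 1 / 1.69 = 0.5917.
fm × 0.26 + 1 − fm = 0.5917  ⇒  fm × (0.26 − 1) = −0.4083  ⇒  fm = 0.55.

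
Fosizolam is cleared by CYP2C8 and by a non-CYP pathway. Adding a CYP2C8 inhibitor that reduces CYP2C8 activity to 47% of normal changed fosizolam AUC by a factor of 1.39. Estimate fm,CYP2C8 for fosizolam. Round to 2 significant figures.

Call the CYP2C8 fraction fm. After the interaction, CL_new/CL_old = fm × 0.47 + (1 − fm).
AUC ratio = 1 / (new CL fraction), so new CL fraction = 1 / 1.39 = 0.7194.
fm × 0.47 + 1 − fm = 0.7194  ⇒  fm × (0.47 − 1) = −0.2806  ⇒  fm = 0.53.

0.53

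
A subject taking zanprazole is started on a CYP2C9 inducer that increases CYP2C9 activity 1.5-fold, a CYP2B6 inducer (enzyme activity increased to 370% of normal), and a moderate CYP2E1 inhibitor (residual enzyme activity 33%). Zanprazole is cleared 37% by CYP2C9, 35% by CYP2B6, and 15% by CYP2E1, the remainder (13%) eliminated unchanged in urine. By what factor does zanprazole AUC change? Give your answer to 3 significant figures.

0.493

The CYP2C9 pathway (37% of clearance) is boosted to 1.5× activity: 0.37 × 1.5 = 0.555.
The CYP2B6 pathway (35% of clearance) increases to 3.7× activity: 0.35 × 3.7 = 1.295.
The CYP2E1 pathway (15% of clearance) is reduced to 0.33× activity: 0.15 × 0.33 = 0.0495.
Non-CYP routes (13%) are unchanged.
New clearance relative to baseline: 0.555 + 1.295 + 0.0495 + 0.13 = 2.0295.
AUC ∝ 1/CL: fold-change = 1 / 2.0295 = 0.493.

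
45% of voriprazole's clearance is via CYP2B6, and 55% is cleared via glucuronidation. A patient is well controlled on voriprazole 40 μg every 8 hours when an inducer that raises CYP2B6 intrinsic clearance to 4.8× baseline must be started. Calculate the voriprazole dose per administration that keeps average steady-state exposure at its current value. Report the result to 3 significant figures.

CYP2B6: 0.45 × 4.8 = 2.16
Other: 0.55 (unchanged)
CL_new/CL_old = 2.16 + 0.55 = 2.71.
Exposure is unchanged when dose changes in proportion to clearance. New dose = 40 μg × 2.71 = 108 μg.

108 μg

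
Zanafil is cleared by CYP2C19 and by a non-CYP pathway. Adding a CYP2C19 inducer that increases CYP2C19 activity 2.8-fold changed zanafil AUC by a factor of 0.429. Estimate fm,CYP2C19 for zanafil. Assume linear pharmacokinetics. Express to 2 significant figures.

0.74

CL'/CL = 1 / 0.429 = 2.331
2.8·fm + (1 − fm) = 2.331
fm = (2.331 − 1) / (2.8 − 1) = 0.74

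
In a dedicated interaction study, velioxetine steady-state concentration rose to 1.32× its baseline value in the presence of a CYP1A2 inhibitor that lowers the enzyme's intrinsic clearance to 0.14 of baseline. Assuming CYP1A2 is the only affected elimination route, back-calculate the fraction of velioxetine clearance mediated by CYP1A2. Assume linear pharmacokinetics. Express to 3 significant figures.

0.282

Call the CYP1A2 fraction fm. After the interaction, CL_new/CL_old = fm × 0.14 + (1 − fm).
Steady-state concentration ratio = 1 / (new CL fraction), so new CL fraction = 1 / 1.32 = 0.7576.
fm × 0.14 + 1 − fm = 0.7576  ⇒  fm × (0.14 − 1) = −0.2424  ⇒  fm = 0.282.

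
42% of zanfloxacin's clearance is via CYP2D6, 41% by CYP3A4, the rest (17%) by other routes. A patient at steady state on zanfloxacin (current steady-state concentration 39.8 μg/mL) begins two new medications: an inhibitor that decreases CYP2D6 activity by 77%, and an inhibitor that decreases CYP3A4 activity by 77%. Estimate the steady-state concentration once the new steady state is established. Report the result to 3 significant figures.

110 μg/mL

The CYP2D6 pathway (42% of clearance) drops to 0.23× activity: 0.42 × 0.23 = 0.0966.
The CYP3A4 pathway (41% of clearance) drops to 0.23× activity: 0.41 × 0.23 = 0.0943.
Non-CYP routes (17%) are unchanged.
New clearance relative to baseline: 0.0966 + 0.0943 + 0.17 = 0.3609.
Steady-state concentration ∝ 1/CL: new value = 39.8 / 0.3609 = 110 μg/mL.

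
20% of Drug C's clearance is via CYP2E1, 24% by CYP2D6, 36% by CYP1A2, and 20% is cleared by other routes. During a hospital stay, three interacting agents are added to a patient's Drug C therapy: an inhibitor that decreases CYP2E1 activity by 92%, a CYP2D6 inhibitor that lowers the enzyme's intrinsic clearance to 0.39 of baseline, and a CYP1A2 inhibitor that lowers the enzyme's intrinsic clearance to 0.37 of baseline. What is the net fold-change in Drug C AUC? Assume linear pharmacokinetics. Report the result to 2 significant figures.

CYP2E1: 0.2 × 0.08 = 0.016
CYP2D6: 0.24 × 0.39 = 0.0936
CYP1A2: 0.36 × 0.37 = 0.1332
Other: 0.2 (unchanged)
New clearance relative to baseline: 0.016 + 0.0936 + 0.1332 + 0.2 = 0.4428.
Because AUC varies inversely with clearance, the combined effect is 1 / 0.4428 = 2.3.

2.3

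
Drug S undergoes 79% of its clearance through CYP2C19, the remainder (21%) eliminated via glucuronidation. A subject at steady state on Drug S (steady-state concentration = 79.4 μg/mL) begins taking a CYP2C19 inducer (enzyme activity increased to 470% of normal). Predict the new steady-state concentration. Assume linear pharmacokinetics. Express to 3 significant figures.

The CYP2C19 pathway (79% of clearance) rises to 4.7× activity: 0.79 × 4.7 = 3.713.
Non-CYP routes (21%) are unchanged.
CL_new/CL_old = 3.713 + 0.21 = 3.923.
With dosing unchanged, steady-state concentration scales as 1/CL: 79.4 / 3.923 = 20.2 μg/mL.

20.2 μg/mL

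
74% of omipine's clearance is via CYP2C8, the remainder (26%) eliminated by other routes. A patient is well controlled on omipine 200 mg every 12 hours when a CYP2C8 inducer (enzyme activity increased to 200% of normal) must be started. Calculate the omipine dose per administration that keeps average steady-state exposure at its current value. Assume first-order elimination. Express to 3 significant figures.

348 mg

The CYP2C8 pathway (74% of clearance) is boosted to 2× activity: 0.74 × 2 = 1.48.
The remaining 26% of clearance is unaffected.
CL_new/CL_old = 1.48 + 0.26 = 1.74.
Css,avg = (dose rate)/CL, so holding Css fixed requires dose ∝ CL: 200 × 1.74 = 348 mg.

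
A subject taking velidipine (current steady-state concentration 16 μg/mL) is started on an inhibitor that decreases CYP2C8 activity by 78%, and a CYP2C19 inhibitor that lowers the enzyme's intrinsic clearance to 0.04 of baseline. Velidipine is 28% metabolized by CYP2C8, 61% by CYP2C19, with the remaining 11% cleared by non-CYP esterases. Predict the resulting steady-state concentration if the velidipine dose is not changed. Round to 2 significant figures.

82 μg/mL

The CYP2C8 pathway (28% of clearance) falls to 0.22× activity: 0.28 × 0.22 = 0.0616.
The CYP2C19 pathway (61% of clearance) is reduced to 0.04× activity: 0.61 × 0.04 = 0.0244.
The remaining 11% of clearance is unaffected.
New clearance relative to baseline: 0.0616 + 0.0244 + 0.11 = 0.196.
Dividing the baseline by the relative clearance: 16 / 0.196 = 82 μg/mL.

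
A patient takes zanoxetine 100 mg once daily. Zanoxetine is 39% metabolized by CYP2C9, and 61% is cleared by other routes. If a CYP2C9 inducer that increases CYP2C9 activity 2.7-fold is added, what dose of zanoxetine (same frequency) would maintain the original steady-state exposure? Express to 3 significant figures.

CYP2C9: 0.39 × 2.7 = 1.053
Other: 0.61 (unchanged)
Relative clearance = 1.053 + 0.61 = 1.663.
Exposure is unchanged when dose changes in proportion to clearance. New dose = 100 mg × 1.663 = 166 mg.

166 mg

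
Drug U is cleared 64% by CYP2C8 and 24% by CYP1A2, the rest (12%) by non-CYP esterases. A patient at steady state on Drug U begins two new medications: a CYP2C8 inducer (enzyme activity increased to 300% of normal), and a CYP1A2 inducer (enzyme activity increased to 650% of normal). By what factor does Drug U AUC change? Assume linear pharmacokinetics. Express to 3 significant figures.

CYP2C8: 0.64 × 3 = 1.92
CYP1A2: 0.24 × 6.5 = 1.56
Other: 0.12 (unchanged)
New clearance relative to baseline: 1.92 + 1.56 + 0.12 = 3.6.
Because AUC varies inversely with clearance, the combined effect is 1 / 3.6 = 0.278.

0.278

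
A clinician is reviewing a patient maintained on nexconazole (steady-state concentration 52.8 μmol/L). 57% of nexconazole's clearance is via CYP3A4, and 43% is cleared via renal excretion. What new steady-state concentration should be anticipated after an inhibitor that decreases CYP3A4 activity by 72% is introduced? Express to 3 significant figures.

89.6 μmol/L

The CYP3A4 pathway (57% of clearance) falls to 0.28× activity: 0.57 × 0.28 = 0.1596.
The remaining 43% of clearance is unaffected.
CL_new/CL_old = 0.1596 + 0.43 = 0.5896.
Steady-state concentration ∝ 1/CL, so new value = 52.8 / 0.5896 = 89.6 μmol/L.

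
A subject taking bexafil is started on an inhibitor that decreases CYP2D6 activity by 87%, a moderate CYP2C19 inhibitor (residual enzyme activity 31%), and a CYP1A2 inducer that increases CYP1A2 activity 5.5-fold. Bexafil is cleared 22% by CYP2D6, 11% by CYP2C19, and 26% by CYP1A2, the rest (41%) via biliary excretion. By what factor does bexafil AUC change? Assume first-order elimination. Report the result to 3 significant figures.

The CYP2D6 pathway (22% of clearance) drops to 0.13× activity: 0.22 × 0.13 = 0.0286.
The CYP2C19 pathway (11% of clearance) drops to 0.31× activity: 0.11 × 0.31 = 0.0341.
The CYP1A2 pathway (26% of clearance) increases to 5.5× activity: 0.26 × 5.5 = 1.43.
Non-CYP routes (41%) are unchanged.
Relative clearance = 0.0286 + 0.0341 + 1.43 + 0.41 = 1.9027.
Net AUC ratio = 1 / 1.9027 = 0.526.

0.526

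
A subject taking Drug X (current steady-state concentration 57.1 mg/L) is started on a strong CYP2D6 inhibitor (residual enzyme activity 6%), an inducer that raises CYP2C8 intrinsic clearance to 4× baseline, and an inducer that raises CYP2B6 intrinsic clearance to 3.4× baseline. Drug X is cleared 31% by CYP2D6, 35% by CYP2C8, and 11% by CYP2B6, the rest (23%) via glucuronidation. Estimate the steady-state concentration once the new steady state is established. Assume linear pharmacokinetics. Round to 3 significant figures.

28.2 mg/L

The CYP2D6 pathway (31% of clearance) drops to 0.06× activity: 0.31 × 0.06 = 0.0186.
The CYP2C8 pathway (35% of clearance) is boosted to 4× activity: 0.35 × 4 = 1.4.
The CYP2B6 pathway (11% of clearance) is boosted to 3.4× activity: 0.11 × 3.4 = 0.374.
The remaining 23% of clearance is unaffected.
Relative clearance = 0.0186 + 1.4 + 0.374 + 0.23 = 2.0226.
New steady-state concentration = 57.1 / 2.0226 = 28.2 mg/L (concentration scales inversely with clearance).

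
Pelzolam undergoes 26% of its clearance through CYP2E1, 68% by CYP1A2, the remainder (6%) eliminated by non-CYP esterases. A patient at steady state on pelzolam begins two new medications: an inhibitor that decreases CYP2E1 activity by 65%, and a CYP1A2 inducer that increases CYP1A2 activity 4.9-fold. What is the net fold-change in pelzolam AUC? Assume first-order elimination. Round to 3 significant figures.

0.287

The CYP2E1 pathway (26% of clearance) drops to 0.35× activity: 0.26 × 0.35 = 0.091.
The CYP1A2 pathway (68% of clearance) is boosted to 4.9× activity: 0.68 × 4.9 = 3.332.
Non-CYP routes (6%) are unchanged.
Relative clearance = 0.091 + 3.332 + 0.06 = 3.483.
Because AUC varies inversely with clearance, the combined effect is 1 / 3.483 = 0.287.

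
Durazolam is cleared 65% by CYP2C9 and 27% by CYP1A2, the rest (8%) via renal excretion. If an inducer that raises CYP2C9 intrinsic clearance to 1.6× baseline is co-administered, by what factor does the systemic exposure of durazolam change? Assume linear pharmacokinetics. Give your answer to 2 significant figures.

0.72

CYP2C9: 0.65 × 1.6 = 1.04
CYP1A2: 0.27 (unchanged)
Other: 0.08 (unchanged)
Relative clearance = 1.04 + 0.27 + 0.08 = 1.39.
Systemic exposure is inversely proportional to clearance, so the fold-change is 1 / 1.39 = 0.72.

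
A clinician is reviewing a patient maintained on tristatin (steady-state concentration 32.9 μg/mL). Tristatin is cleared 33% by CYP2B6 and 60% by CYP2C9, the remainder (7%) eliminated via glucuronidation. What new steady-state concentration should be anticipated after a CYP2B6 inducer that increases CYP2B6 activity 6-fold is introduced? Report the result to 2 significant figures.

The CYP2B6 pathway (33% of clearance) rises to 6× activity: 0.33 × 6 = 1.98.
CYP2C9 (60%) and the residual 7% are unaffected.
CL_new/CL_old = 1.98 + 0.6 + 0.07 = 2.65.
With dosing unchanged, steady-state concentration scales as 1/CL: 32.9 / 2.65 = 12 μg/mL.

12 μg/mL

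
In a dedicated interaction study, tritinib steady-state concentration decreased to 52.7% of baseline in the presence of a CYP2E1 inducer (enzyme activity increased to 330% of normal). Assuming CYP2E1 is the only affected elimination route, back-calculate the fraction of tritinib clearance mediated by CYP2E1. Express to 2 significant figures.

0.39

Let fm be the CYP2E1 fraction. New clearance relative to baseline = fm × 3.3 + (1 − fm).
Steady-state concentration ratio = 1 / (new CL fraction), so new CL fraction = 1 / 0.527 = 1.898.
fm × 3.3 + 1 − fm = 1.898  ⇒  fm × (3.3 − 1) = 0.8975  ⇒  fm = 0.39.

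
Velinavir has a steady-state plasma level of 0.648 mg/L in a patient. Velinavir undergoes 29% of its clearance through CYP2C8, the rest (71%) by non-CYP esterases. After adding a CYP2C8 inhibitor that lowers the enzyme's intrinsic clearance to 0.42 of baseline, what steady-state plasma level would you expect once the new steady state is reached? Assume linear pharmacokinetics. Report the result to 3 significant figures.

0.779 mg/L

The CYP2C8 pathway (29% of clearance) is reduced to 0.42× activity: 0.29 × 0.42 = 0.1218.
Non-CYP routes (71%) are unchanged.
New clearance relative to baseline: 0.1218 + 0.71 = 0.8318.
New steady-state plasma level = baseline ÷ relative clearance = 0.648 / 0.8318 = 0.779 mg/L.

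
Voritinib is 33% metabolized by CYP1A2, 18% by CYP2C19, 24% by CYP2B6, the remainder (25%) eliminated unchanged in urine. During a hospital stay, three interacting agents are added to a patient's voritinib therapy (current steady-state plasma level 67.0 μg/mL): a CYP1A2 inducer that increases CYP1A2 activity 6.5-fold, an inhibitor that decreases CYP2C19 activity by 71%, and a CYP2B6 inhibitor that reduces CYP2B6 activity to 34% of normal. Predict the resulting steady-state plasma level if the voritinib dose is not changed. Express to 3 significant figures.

26.5 μg/mL

The CYP1A2 pathway (33% of clearance) rises to 6.5× activity: 0.33 × 6.5 = 2.145.
The CYP2C19 pathway (18% of clearance) is reduced to 0.29× activity: 0.18 × 0.29 = 0.0522.
The CYP2B6 pathway (24% of clearance) falls to 0.34× activity: 0.24 × 0.34 = 0.0816.
Non-CYP routes (25%) are unchanged.
Relative clearance = 2.145 + 0.0522 + 0.0816 + 0.25 = 2.5288.
New steady-state plasma level = 67.0 / 2.5288 = 26.5 μg/mL (concentration scales inversely with clearance).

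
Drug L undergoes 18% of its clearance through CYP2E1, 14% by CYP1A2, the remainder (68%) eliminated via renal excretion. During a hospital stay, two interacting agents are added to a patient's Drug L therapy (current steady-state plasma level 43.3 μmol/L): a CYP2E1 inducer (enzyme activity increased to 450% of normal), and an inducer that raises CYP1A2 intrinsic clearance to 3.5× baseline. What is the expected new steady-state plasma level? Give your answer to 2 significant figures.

The CYP2E1 pathway (18% of clearance) is boosted to 4.5× activity: 0.18 × 4.5 = 0.81.
The CYP1A2 pathway (14% of clearance) is boosted to 3.5× activity: 0.14 × 3.5 = 0.49.
The remaining 68% of clearance is unaffected.
CL_new/CL_old = 0.81 + 0.49 + 0.68 = 1.98.
New steady-state plasma level = 43.3 / 1.98 = 22 μmol/L (concentration scales inversely with clearance).

22 μmol/L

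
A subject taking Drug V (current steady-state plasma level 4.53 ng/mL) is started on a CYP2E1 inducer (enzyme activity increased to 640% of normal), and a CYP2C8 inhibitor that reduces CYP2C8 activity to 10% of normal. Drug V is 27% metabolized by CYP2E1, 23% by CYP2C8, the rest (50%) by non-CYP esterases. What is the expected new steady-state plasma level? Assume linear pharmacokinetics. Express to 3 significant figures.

The CYP2E1 pathway (27% of clearance) is boosted to 6.4× activity: 0.27 × 6.4 = 1.728.
The CYP2C8 pathway (23% of clearance) drops to 0.1× activity: 0.23 × 0.1 = 0.023.
Non-CYP routes (50%) are unchanged.
New clearance relative to baseline: 1.728 + 0.023 + 0.5 = 2.251.
New steady-state plasma level = 4.53 / 2.251 = 2.01 ng/mL (concentration scales inversely with clearance).

2.01 ng/mL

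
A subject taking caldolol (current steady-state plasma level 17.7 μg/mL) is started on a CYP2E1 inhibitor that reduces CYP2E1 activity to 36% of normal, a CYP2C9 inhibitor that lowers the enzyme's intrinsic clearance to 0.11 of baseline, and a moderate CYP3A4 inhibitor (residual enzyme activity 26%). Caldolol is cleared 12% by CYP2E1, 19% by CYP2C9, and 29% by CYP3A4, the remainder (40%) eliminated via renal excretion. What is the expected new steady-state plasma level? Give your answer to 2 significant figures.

33 μg/mL

The CYP2E1 pathway (12% of clearance) is reduced to 0.36× activity: 0.12 × 0.36 = 0.0432.
The CYP2C9 pathway (19% of clearance) is reduced to 0.11× activity: 0.19 × 0.11 = 0.0209.
The CYP3A4 pathway (29% of clearance) is reduced to 0.26× activity: 0.29 × 0.26 = 0.0754.
The remaining 40% of clearance is unaffected.
New clearance relative to baseline: 0.0432 + 0.0209 + 0.0754 + 0.4 = 0.5395.
New steady-state plasma level = 17.7 / 0.5395 = 33 μg/mL (concentration scales inversely with clearance).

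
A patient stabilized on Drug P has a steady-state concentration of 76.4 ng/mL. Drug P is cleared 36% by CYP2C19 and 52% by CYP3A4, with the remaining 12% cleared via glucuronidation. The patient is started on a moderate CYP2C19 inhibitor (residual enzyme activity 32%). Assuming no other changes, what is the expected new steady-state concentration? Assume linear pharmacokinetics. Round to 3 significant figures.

101 ng/mL

CYP2C19: 0.36 × 0.32 = 0.1152
CYP3A4: 0.52 (unchanged)
Other: 0.12 (unchanged)
New clearance relative to baseline: 0.1152 + 0.52 + 0.12 = 0.7552.
With dosing unchanged, steady-state concentration scales as 1/CL: 76.4 / 0.7552 = 101 ng/mL.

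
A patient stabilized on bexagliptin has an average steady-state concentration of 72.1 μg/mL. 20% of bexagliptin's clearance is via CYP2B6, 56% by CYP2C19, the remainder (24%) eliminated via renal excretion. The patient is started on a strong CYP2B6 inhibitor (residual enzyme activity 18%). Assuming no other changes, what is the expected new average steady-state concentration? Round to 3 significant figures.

CYP2B6: 0.2 × 0.18 = 0.036
CYP2C19: 0.56 (unchanged)
Other: 0.24 (unchanged)
New clearance relative to baseline: 0.036 + 0.56 + 0.24 = 0.836.
With dosing unchanged, average steady-state concentration scales as 1/CL: 72.1 / 0.836 = 86.2 μg/mL.

86.2 μg/mL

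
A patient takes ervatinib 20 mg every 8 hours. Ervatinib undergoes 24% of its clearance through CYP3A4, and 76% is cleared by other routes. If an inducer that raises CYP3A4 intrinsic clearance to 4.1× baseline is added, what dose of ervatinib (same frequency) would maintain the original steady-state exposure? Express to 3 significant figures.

The CYP3A4 pathway (24% of clearance) increases to 4.1× activity: 0.24 × 4.1 = 0.984.
The remaining 76% of clearance is unaffected.
New clearance relative to baseline: 0.984 + 0.76 = 1.744.
Css,avg = (dose rate)/CL, so holding Css fixed requires dose ∝ CL: 20 × 1.744 = 34.9 mg.

34.9 mg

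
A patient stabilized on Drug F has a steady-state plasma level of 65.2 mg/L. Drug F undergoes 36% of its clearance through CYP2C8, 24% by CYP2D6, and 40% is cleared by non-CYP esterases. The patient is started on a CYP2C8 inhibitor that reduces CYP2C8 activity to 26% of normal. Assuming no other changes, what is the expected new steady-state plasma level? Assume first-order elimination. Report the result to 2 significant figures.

89 mg/L

The CYP2C8 pathway (36% of clearance) drops to 0.26× activity: 0.36 × 0.26 = 0.0936.
CYP2D6 (24%) and the residual 40% are unaffected.
New clearance relative to baseline: 0.0936 + 0.24 + 0.4 = 0.7336.
With dosing unchanged, steady-state plasma level scales as 1/CL: 65.2 / 0.7336 = 89 mg/L.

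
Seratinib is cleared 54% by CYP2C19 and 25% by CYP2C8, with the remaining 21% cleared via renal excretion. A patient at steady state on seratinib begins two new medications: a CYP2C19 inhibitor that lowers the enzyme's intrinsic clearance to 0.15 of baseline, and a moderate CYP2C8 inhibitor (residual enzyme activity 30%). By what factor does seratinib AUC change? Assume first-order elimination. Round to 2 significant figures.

The CYP2C19 pathway (54% of clearance) falls to 0.15× activity: 0.54 × 0.15 = 0.081.
The CYP2C8 pathway (25% of clearance) is reduced to 0.3× activity: 0.25 × 0.3 = 0.075.
Non-CYP routes (21%) are unchanged.
New clearance relative to baseline: 0.081 + 0.075 + 0.21 = 0.366.
Because AUC varies inversely with clearance, the combined effect is 1 / 0.366 = 2.7.

2.7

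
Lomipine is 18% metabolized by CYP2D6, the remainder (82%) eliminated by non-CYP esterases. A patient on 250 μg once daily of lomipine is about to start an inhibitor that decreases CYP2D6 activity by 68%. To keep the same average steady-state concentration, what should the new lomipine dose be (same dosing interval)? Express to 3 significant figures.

219 μg

The CYP2D6 pathway (18% of clearance) falls to 0.32× activity: 0.18 × 0.32 = 0.0576.
Non-CYP routes (82%) are unchanged.
New clearance relative to baseline: 0.0576 + 0.82 = 0.8776.
Css,avg = (dose rate)/CL, so holding Css fixed requires dose ∝ CL: 250 × 0.8776 = 219 μg.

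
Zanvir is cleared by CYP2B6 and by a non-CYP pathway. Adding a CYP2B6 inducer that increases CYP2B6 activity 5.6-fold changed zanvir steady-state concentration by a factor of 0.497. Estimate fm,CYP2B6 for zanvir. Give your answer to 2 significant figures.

Let x = fm,CYP2B6. Because steady-state concentration ∝ 1/CL, relative clearance rose to 1/0.497 = 2.012.
Setting x·5.6 + (1 − x) = 2.012 and solving: x = (2.012 − 1)/(5.6 − 1) = 0.22.

0.22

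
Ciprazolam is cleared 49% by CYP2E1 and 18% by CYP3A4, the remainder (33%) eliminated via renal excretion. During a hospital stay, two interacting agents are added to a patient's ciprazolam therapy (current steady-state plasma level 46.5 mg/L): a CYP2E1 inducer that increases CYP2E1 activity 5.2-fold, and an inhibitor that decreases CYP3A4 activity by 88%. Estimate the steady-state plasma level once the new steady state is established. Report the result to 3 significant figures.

The CYP2E1 pathway (49% of clearance) increases to 5.2× activity: 0.49 × 5.2 = 2.548.
The CYP3A4 pathway (18% of clearance) is reduced to 0.12× activity: 0.18 × 0.12 = 0.0216.
Non-CYP routes (33%) are unchanged.
Relative clearance = 2.548 + 0.0216 + 0.33 = 2.8996.
Dividing the baseline by the relative clearance: 46.5 / 2.8996 = 16.0 mg/L.

16.0 mg/L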